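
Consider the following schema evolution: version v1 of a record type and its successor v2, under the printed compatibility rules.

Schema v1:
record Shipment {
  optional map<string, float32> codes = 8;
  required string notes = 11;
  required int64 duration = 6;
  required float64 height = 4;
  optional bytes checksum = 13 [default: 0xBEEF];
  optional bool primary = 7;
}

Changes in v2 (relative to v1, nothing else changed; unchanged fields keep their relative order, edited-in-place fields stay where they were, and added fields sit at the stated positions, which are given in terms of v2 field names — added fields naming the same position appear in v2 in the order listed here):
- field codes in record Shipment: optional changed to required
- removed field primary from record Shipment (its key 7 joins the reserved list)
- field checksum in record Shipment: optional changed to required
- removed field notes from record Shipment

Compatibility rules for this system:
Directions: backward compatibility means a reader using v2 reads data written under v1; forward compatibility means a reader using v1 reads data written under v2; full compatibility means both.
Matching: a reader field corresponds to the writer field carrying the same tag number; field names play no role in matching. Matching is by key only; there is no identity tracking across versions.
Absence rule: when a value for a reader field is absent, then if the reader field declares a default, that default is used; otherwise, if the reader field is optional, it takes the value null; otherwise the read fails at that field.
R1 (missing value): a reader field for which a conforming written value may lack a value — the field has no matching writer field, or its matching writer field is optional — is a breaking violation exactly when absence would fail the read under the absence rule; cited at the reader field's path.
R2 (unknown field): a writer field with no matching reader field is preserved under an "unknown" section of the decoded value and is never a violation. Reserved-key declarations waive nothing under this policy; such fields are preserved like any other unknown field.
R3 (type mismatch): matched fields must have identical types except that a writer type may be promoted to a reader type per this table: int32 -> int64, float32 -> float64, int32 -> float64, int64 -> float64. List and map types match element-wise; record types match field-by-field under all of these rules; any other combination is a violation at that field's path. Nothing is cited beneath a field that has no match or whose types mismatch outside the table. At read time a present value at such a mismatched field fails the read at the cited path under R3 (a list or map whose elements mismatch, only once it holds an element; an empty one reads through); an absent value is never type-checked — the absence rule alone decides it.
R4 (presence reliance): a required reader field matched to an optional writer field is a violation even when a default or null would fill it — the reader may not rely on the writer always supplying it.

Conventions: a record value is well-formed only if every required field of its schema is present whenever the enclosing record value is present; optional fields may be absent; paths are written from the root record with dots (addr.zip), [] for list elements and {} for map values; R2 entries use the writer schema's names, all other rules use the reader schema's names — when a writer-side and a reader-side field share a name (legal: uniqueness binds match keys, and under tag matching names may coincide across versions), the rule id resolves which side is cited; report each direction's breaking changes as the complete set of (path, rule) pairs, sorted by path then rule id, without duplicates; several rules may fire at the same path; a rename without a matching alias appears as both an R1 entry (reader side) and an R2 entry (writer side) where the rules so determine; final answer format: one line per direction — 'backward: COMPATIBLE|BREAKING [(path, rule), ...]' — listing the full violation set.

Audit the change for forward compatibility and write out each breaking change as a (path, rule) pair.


forward: BREAKING [(notes, R1)]

each type pair in Shipment: writer, then reader
forward for Shipment (reader v1, writer v2):
  codes <- codes (map<string, float32> -> map<string, float32>, writer required)
  notes: no writer match
  duration <- duration (int64 -> int64, writer required)
  height <- height (float64 -> float64, writer required)
  checksum <- checksum (bytes -> bytes, writer required)
  primary: no writer match
  violation R1 at notes
  => forward: BREAKING (1)
the rest of the Shipment diff is inert for this question:
  field codes in record Shipment: optional changed to required -> matters only for Shipment's backward compatibility — outside the asked direction
  removed field primary from record Shipment (its key 7 joins the reserved list) -> inert for the asked Shipment verdict: nothing fires
  field checksum in record Shipment: optional changed to required -> matters only for Shipment's backward compatibility — outside the asked direction


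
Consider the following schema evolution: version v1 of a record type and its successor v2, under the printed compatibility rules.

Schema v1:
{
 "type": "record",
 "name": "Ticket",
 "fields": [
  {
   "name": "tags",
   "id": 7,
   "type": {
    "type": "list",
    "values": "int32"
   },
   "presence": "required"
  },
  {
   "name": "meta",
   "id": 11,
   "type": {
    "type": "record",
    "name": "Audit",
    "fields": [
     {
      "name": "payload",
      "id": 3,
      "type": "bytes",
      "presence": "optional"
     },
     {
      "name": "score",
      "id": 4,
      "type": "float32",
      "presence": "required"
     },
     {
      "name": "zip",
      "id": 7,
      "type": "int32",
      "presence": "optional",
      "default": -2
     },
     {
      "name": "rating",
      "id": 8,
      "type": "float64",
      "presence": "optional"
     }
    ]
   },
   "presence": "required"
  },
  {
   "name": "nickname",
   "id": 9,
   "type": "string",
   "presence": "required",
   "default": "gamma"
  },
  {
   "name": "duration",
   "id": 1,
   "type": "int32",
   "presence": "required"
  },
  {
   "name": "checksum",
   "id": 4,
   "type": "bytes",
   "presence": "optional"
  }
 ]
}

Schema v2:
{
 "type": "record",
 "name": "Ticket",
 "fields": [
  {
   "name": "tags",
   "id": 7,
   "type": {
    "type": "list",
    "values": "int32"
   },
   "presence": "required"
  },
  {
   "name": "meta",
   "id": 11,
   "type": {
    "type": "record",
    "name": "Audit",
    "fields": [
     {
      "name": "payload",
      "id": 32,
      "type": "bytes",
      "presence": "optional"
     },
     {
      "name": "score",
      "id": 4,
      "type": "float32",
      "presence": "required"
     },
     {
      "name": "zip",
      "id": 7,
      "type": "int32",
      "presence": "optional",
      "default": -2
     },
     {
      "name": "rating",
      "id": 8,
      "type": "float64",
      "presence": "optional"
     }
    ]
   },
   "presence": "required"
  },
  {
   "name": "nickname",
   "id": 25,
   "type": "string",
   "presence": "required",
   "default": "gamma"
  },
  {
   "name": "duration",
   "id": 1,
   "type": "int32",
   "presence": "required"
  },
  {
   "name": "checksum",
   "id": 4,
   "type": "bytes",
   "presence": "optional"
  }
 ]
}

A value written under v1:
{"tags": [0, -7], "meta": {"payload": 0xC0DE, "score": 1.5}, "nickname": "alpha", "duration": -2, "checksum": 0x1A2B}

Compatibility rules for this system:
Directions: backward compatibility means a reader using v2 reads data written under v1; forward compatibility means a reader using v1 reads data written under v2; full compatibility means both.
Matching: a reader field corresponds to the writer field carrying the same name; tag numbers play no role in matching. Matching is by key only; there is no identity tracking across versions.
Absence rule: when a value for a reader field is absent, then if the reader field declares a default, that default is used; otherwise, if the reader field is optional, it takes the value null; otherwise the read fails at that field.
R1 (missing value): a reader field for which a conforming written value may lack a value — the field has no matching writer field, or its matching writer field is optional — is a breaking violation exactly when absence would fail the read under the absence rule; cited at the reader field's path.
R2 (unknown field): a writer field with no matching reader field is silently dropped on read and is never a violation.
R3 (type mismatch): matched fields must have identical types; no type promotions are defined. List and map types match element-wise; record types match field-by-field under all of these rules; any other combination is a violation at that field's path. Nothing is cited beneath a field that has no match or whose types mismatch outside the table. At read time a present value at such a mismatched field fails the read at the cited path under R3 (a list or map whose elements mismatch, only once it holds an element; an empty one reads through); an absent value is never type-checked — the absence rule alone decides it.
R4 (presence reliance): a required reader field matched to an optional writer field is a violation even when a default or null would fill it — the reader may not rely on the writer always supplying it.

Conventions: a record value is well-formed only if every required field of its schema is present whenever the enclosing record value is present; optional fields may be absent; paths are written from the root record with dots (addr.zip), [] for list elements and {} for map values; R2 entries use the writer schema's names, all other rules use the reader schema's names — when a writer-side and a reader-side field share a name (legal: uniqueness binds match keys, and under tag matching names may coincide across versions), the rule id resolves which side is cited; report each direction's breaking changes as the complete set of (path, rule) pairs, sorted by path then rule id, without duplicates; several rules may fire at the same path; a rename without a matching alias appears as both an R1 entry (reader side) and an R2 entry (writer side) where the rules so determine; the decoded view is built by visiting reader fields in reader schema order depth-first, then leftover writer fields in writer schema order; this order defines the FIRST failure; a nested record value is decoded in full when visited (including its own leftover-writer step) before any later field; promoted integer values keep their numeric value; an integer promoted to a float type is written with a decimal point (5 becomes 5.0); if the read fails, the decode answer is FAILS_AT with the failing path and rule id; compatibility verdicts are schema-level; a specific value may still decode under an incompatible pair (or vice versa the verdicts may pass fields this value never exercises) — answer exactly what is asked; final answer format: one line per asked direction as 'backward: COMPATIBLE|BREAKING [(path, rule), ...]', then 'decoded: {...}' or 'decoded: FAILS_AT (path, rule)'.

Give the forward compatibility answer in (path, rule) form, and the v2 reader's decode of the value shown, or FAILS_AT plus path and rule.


the writer's type comes first in each Ticket pair
forward analysis of Ticket with v1 as reader and v2 as writer:
  tags: list<int32> -> list<int32>, writer required; from tags
  meta: Audit -> Audit, writer required; from meta
  nickname: string -> string, writer required; from nickname
  duration: int32 -> int32, writer required; from duration
  checksum: bytes -> bytes, writer optional; from checksum
  meta.payload: bytes -> bytes, writer optional; from meta.payload
  meta.score: float32 -> float32, writer required; from meta.score
  meta.zip: int32 -> int32, writer optional; from meta.zip
  meta.rating: float64 -> float64, writer optional; from meta.rating
  nothing fires on Ticket: forward is COMPATIBLE
decode walk for Ticket under reader schema v2:
  tags := [0, -7]
  meta.payload := 0xC0DE
  meta.score := 1.5
  meta.zip := -2 (no value, default fills)
  meta.rating := null (not supplied -> null)
  nickname := "alpha"
  duration := -2
  checksum := 0x1A2B
  => decoded: {"tags": [0, -7], "meta": {"payload": 0xC0DE, "score": 1.5, "zip": -2, "rating": null}, "nickname": "alpha", "duration": -2, "checksum": 0x1A2B}
checking off the Ticket differences that do not matter here:
  field nickname in record Ticket: tag 9 changed to 25 -> inert for the asked Ticket verdict: nothing fires
  field payload in record Audit: tag 3 changed to 32 -> inert for the asked Ticket verdict: nothing fires

forward: COMPATIBLE []; decoded: {"tags": [0, -7], "meta": {"payload": 0xC0DE, "score": 1.5, "zip": -2, "rating": null}, "nickname": "alpha", "duration": -2, "checksum": 0x1A2B}


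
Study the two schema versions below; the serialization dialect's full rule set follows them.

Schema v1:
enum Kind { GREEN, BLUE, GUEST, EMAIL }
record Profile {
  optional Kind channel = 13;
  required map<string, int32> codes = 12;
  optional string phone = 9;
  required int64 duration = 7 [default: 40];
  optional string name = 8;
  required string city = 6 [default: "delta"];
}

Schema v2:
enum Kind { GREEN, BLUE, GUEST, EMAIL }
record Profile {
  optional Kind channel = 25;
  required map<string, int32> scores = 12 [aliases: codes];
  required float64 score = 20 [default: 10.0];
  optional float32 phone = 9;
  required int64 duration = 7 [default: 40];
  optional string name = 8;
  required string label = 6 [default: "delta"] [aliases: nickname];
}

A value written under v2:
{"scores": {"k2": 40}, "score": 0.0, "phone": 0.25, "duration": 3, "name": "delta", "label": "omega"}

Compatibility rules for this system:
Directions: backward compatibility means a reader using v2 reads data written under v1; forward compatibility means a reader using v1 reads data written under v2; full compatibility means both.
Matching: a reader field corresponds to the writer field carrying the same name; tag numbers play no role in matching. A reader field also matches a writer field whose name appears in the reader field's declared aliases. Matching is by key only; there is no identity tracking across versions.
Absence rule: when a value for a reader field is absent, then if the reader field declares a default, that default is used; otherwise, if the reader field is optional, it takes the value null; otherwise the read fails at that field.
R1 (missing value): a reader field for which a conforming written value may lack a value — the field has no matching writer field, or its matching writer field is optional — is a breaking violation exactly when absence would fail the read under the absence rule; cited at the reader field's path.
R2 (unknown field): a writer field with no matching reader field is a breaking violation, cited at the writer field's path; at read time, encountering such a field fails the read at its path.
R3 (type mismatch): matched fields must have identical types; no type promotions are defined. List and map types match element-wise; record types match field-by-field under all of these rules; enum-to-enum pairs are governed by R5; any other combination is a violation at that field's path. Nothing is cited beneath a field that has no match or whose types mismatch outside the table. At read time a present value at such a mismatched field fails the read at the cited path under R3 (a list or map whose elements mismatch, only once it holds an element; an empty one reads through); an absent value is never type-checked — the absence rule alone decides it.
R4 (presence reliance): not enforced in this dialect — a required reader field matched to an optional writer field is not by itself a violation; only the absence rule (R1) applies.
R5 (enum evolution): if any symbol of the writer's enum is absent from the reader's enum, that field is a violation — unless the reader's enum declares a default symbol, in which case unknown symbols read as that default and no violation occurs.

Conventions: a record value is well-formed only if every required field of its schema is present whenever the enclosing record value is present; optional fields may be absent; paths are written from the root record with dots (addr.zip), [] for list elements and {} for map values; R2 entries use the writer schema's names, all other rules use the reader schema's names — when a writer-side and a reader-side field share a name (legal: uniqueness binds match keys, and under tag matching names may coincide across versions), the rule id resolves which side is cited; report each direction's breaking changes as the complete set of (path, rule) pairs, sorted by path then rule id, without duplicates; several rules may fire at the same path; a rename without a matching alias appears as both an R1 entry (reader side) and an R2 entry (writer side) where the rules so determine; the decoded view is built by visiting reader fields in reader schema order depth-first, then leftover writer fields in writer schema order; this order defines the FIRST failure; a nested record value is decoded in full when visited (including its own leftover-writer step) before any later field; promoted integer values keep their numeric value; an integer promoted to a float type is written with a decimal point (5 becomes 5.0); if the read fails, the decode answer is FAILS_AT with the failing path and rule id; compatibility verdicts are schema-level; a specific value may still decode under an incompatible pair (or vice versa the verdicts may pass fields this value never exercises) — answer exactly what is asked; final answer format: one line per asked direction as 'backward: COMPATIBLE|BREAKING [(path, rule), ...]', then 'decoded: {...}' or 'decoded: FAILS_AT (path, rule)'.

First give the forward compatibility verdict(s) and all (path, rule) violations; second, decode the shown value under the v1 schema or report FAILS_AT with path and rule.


the writer's type comes first in each Profile pair
checking forward for Profile: reader v1 against writer v2:
  channel: Kind -> Kind, writer optional; from channel
  codes has no writer counterpart
  phone: float32 -> string, writer optional; from phone
  duration: int64 -> int64, writer required; from duration
  name: string -> string, writer optional; from name
  city has no writer counterpart
  leftover writer field: scores
  leftover writer field: score
  leftover writer field: label
  rule R1 violated at codes
  rule R2 violated at label
  rule R3 violated at phone
  rule R2 violated at score
  rule R2 violated at scores
  forward on Profile therefore BREAKING (5)
migrating the Profile value to v1:
  channel := null (absent, optional -> null)
  read fails at codes under R1 (no fill)
  => FAILS_AT (codes, R1)
ruling out the remaining Profile differences:
  field channel in record Profile: tag 13 changed to 25 -> inert for the asked Profile verdict: nothing fires

forward: BREAKING [(codes, R1), (label, R2), (phone, R3), (score, R2), (scores, R2)]; decoded: FAILS_AT (codes, R1)


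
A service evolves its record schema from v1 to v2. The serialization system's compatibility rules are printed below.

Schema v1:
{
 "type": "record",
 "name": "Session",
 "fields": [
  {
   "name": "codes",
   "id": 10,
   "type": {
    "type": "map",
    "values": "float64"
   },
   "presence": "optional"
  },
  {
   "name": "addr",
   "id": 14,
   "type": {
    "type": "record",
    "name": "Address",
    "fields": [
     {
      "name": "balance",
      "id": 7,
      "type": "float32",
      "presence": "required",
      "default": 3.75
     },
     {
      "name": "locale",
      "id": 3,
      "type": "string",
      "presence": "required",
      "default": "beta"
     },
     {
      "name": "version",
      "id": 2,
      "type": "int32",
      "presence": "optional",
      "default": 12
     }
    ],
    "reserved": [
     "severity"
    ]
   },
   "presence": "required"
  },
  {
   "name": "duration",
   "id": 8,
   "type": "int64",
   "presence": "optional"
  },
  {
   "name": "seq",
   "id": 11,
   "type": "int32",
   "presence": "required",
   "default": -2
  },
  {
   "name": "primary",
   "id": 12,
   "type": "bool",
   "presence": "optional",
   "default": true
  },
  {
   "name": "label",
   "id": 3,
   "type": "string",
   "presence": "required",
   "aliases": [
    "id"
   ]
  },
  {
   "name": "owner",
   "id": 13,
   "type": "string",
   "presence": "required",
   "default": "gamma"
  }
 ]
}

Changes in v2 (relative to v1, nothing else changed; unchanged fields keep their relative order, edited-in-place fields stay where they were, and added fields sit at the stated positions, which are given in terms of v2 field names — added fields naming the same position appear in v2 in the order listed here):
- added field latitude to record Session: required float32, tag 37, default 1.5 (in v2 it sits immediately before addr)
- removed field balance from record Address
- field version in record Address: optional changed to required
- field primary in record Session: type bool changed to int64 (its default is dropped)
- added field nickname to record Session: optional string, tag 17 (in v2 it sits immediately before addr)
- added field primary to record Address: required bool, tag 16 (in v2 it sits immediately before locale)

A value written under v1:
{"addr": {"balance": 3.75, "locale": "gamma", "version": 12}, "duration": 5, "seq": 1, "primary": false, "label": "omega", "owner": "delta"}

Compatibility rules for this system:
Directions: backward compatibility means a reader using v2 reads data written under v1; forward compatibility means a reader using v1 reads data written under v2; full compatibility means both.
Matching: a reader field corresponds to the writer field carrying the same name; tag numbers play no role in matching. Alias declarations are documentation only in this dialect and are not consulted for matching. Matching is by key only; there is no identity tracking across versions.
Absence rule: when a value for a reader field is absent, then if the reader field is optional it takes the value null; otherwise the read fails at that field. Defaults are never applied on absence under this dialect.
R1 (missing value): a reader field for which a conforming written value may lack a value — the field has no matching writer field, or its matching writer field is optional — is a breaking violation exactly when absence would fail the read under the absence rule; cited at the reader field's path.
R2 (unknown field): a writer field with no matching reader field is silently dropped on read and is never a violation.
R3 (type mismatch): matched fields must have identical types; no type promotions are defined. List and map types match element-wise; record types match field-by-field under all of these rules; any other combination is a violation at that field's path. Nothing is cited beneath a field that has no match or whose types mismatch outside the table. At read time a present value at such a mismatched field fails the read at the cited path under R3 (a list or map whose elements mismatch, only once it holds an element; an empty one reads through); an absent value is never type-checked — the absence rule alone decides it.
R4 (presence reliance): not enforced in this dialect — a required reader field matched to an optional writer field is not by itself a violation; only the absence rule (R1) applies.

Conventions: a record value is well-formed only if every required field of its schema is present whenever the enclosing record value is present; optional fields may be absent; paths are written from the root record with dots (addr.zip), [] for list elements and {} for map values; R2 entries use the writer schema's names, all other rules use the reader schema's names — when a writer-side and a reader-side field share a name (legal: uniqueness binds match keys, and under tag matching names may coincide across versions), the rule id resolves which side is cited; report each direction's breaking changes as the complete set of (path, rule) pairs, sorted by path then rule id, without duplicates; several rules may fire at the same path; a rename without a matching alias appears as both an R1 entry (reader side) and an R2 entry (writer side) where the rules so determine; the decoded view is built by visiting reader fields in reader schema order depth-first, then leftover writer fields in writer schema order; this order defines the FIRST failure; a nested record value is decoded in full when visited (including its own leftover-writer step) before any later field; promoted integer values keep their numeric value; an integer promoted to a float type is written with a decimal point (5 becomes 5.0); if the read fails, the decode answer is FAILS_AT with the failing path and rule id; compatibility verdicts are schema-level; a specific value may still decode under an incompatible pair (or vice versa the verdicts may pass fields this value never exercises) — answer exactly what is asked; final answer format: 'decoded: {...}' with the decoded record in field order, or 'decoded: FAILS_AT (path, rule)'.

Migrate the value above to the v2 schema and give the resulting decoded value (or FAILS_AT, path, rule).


arrows below run writer -> reader for Session
decode (reader v2):
  codes := null (missing; optional => null)
  read fails at latitude under R1 (no fill)
  => FAILS_AT (latitude, R1)
the rest of the Session diff is inert for this question:
  added field nickname to record Session: optional string, tag 17 (in v2 it sits immediately before addr) -> inert under this dialect — no rule fires on Session and the result does not move
  removed field balance from record Address -> matters for Session compatibility verdicts, not for this value's decode
  field version in record Address: optional changed to required -> matters for Session compatibility verdicts, not for this value's decode
  field primary in record Session: type bool changed to int64 (its default is dropped) -> matters for Session compatibility verdicts, not for this value's decode
  added field primary to record Address: required bool, tag 16 (in v2 it sits immediately before locale) -> matters for Session compatibility verdicts, not for this value's decode

decoded: FAILS_AT (latitude, R1)


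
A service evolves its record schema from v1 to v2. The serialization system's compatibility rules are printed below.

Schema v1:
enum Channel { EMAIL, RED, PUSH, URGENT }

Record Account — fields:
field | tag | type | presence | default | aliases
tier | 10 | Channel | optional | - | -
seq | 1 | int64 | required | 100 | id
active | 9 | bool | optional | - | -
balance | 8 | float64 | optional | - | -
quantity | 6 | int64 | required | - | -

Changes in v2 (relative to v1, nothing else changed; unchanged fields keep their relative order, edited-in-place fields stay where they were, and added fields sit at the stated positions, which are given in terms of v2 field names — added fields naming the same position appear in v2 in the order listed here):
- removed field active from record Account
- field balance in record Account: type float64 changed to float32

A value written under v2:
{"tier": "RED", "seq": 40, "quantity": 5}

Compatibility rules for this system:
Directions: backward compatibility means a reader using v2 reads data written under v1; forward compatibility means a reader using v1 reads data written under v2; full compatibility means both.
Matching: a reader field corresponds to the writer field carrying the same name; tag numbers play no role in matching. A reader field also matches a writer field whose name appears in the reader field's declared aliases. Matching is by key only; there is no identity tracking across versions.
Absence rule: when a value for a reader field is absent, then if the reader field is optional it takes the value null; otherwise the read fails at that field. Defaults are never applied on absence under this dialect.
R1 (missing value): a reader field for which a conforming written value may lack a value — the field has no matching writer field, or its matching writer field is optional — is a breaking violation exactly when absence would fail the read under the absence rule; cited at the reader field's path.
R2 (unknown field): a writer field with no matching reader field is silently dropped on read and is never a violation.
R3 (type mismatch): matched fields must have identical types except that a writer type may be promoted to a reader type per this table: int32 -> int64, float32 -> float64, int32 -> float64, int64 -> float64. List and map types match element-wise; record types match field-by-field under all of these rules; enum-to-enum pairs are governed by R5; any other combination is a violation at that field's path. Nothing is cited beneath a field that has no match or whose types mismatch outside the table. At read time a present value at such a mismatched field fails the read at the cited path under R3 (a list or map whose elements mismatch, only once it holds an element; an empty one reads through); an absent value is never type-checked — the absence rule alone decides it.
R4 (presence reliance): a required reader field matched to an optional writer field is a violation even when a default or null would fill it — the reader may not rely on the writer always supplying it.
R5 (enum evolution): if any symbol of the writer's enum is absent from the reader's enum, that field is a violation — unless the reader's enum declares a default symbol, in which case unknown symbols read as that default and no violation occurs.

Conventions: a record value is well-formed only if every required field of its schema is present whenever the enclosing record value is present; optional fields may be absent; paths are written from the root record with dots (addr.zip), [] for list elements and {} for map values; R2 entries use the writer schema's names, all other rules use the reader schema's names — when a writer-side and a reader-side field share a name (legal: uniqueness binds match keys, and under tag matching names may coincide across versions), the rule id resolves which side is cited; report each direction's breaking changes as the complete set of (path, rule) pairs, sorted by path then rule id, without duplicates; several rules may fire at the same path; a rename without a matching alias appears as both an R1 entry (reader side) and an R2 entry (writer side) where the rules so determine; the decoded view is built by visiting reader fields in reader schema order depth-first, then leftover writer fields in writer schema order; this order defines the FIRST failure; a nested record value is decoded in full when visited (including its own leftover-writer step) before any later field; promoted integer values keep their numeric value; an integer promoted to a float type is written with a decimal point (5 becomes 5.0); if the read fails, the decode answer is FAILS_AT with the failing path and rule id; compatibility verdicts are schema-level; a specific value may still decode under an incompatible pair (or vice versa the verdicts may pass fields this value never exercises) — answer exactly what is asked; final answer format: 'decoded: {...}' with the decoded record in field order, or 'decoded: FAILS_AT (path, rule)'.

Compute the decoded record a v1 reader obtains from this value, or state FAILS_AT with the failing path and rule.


arrows below run writer -> reader for Account
decode walk for Account under reader schema v1:
  tier := "RED"
  seq := 40
  active := null (absent, optional -> null)
  balance := null (absent, optional -> null)
  quantity := 5
  => decoded: {"tier": "RED", "seq": 40, "active": null, "balance": null, "quantity": 5}
checking off the Account differences that do not matter here:
  removed field active from record Account -> fires no rule on Account under this dialect and leaves the result unchanged
  field balance in record Account: type float64 changed to float32 -> a verdict-level change on Account — the shown value reads the same

decoded: {"tier": "RED", "seq": 40, "active": null, "balance": null, "quantity": 5}


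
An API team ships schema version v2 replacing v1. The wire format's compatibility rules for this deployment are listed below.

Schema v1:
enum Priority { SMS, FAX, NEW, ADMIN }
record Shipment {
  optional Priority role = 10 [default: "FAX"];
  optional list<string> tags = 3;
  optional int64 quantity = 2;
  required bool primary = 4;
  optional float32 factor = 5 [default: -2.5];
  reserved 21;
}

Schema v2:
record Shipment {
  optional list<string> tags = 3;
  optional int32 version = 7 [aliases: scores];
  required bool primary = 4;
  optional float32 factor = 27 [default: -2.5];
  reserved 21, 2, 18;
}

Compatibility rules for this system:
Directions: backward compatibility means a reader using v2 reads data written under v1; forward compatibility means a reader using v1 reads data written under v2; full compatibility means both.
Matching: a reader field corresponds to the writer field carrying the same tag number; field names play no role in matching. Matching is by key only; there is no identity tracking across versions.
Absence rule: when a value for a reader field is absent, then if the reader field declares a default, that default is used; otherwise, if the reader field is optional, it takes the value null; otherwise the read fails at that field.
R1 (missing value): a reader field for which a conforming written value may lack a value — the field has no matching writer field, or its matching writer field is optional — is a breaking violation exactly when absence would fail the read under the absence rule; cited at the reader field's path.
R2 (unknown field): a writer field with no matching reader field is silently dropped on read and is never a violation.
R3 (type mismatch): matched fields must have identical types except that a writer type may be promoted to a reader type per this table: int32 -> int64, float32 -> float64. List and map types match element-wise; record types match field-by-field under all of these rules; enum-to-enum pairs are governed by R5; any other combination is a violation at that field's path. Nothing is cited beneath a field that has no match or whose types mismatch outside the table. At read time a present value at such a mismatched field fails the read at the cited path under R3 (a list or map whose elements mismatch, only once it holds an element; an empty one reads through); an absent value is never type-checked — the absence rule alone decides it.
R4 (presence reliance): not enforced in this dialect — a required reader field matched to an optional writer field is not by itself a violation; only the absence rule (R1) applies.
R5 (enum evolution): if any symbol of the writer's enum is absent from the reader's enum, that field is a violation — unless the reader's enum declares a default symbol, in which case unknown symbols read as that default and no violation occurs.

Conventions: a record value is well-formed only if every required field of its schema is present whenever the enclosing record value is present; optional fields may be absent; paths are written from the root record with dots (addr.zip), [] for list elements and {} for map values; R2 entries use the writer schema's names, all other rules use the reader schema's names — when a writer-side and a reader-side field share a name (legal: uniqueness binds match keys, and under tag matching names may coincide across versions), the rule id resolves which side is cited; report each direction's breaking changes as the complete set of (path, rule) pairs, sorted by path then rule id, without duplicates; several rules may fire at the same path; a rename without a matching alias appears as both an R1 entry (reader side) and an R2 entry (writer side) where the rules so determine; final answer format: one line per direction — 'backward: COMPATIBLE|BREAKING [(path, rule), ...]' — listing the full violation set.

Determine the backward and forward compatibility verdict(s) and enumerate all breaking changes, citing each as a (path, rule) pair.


backward: COMPATIBLE []; forward: COMPATIBLE []

each type pair in Shipment: writer, then reader
backward for Shipment (reader v2, writer v1):
  writer optional, list<string> -> list<string>: reader tags maps from writer tags
  no writer field matches reader version
  writer required, bool -> bool: reader primary maps from writer primary
  no writer field matches reader factor
  leftover writer field: role
  leftover writer field: quantity
  leftover writer field: factor
  nothing fires on Shipment: backward is COMPATIBLE
forward for Shipment (reader v1, writer v2):
  no writer field matches reader role
  writer optional, list<string> -> list<string>: reader tags maps from writer tags
  no writer field matches reader quantity
  writer required, bool -> bool: reader primary maps from writer primary
  no writer field matches reader factor
  leftover writer field: version
  leftover writer field: factor
  nothing fires on Shipment: forward is COMPATIBLE


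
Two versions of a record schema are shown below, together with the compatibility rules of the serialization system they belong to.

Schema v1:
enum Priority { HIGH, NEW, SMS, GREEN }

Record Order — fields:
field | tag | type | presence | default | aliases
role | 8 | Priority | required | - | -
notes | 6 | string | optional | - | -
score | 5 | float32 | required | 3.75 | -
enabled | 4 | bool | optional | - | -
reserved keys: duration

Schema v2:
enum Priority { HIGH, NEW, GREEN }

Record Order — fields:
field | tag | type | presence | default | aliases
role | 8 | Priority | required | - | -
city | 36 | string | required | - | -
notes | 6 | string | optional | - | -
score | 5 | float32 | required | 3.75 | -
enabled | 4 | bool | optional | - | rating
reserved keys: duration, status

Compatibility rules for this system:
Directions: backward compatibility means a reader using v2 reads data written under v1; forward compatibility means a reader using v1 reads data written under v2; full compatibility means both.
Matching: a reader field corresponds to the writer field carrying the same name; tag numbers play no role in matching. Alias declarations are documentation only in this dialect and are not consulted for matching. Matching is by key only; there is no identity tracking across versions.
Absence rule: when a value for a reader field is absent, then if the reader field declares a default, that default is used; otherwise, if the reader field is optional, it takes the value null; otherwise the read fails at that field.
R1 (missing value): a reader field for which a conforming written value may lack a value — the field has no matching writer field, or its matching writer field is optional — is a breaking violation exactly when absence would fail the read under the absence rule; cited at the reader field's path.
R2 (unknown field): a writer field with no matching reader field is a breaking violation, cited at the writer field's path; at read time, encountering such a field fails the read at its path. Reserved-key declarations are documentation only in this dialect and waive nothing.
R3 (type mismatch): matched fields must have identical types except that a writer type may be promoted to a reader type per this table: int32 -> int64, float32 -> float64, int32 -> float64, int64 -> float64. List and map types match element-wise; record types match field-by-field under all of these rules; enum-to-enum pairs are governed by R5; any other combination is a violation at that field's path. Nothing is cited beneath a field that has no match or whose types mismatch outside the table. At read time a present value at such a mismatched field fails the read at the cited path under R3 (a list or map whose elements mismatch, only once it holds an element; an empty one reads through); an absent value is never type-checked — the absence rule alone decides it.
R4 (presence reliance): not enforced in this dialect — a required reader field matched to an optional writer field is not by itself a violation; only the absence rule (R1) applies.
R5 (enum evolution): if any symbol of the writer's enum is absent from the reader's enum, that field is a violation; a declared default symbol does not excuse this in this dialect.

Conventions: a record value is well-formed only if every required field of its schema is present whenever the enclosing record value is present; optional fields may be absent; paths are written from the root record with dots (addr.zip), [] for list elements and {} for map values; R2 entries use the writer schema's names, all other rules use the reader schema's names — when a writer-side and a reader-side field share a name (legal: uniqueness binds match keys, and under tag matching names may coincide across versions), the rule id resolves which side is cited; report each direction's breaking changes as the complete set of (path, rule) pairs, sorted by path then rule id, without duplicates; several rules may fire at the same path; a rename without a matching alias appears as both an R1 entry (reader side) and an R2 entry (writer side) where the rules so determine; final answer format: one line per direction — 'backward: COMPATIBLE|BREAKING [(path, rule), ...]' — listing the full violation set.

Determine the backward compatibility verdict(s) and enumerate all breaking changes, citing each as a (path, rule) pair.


the writer's type comes first in each Order pair
checking backward for Order: reader v2 against writer v1:
  role <- role (Priority -> Priority, writer required)
  city: no writer-side match
  notes <- notes (string -> string, writer optional)
  score <- score (float32 -> float32, writer required)
  enabled <- enabled (bool -> bool, writer optional)
  R1 fires at city
  R5 fires at role
  => backward verdict for Order: BREAKING, 2 violation(s)

backward: BREAKING [(city, R1), (role, R5)]
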